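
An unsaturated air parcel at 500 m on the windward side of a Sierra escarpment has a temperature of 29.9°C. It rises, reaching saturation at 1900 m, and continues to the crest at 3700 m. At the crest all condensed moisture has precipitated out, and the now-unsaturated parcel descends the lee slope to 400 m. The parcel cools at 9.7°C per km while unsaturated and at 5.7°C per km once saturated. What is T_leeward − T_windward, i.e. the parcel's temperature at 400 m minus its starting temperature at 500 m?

+8.17°C

Dry to 1900 m: -9.7 × 1.4 km = -13.58°C, so T = 16.32°C.
Saturated to 3700 m: -5.7 × 1.8 km = -10.26°C, so T = 6.06°C.
Dry descent to 400 m: +9.7 × 3.3 km = +32.01°C, so T = 38.07°C.
Net change vs windward start: 38.07 − 29.9 = +8.17°C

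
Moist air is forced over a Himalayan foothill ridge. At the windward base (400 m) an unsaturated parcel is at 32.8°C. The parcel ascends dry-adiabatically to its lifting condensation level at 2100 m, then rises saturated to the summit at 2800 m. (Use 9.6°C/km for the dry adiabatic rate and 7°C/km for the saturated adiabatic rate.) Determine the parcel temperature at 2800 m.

11.58°C

From 400 m to 2100 m (dry): cools by 9.6 × 1.7 = 16.32°C, giving 16.48°C.
From 2100 m to 2800 m (saturated): cools by 7 × 0.7 = 4.9°C, giving 11.58°C.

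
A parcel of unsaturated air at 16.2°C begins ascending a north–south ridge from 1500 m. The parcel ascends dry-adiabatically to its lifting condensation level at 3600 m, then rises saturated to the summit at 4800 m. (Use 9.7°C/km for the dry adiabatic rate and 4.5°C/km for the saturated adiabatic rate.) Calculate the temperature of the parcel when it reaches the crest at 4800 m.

-9.57°C

From 1500 m to 3600 m (dry): cools by 9.7 × 2.1 = 20.37°C, giving -4.17°C.
From 3600 m to 4800 m (saturated): cools by 4.5 × 1.2 = 5.4°C, giving -9.57°C.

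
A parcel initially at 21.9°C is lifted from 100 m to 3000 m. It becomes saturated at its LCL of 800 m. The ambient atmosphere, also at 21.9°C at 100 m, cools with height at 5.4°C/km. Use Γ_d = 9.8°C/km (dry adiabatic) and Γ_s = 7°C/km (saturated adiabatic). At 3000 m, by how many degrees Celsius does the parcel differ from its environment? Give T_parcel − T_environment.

-6.6°C (parcel cooler than environment)

Parcel:
  100 → 800 m (dry, 9.8°C/km): ΔT = -9.8 × 0.7 = -6.86°C → T = 15.04°C
  800 → 3000 m (saturated, 7°C/km): ΔT = -7 × 2.2 = -15.4°C → T = -0.36°C
Environment:
  100 → 3000 m (environment, 5.4°C/km): ΔT = -5.4 × 2.9 = -15.66°C → T = 6.24°C
T_parcel − T_env = -0.36 − 6.24 = -6.6°C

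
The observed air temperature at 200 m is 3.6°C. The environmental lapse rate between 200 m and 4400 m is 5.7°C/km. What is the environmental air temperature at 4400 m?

-20.34°C

From 200 m to 4400 m (environmental): cools by 5.7 × 4.2 = 23.94°C, giving -20.34°C.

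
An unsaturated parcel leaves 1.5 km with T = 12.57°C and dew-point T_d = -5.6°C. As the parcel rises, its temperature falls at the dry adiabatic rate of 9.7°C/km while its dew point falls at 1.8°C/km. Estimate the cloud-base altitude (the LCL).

3.8 km

T and T_d converge at 9.7 − 1.8 = 7.9°C per km
Height above start = (12.57 − (-5.6)) / 7.9 = 2.3 km
LCL altitude = 1500 m + 2300 m = 3800 m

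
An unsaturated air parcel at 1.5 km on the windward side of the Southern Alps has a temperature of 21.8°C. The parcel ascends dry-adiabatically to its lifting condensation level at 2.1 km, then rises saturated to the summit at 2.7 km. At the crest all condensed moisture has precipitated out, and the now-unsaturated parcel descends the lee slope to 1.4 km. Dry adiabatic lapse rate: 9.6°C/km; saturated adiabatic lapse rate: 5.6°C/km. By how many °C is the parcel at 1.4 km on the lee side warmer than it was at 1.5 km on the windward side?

Dry to 2100 m: -9.6 × 0.6 km = -5.76°C, so T = 16.04°C.
Saturated to 2700 m: -5.6 × 0.6 km = -3.36°C, so T = 12.68°C.
Dry descent to 1400 m: +9.6 × 1.3 km = +12.48°C, so T = 25.16°C.
Net change vs windward start: 25.16 − 21.8 = +3.36°C

+3.36°C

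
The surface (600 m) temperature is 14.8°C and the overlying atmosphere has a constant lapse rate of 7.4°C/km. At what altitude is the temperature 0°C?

Height above start = (14.8 − 0) / 7.4 = 2 km
Altitude = 600 m + 2000 m = 2600 m

2600 m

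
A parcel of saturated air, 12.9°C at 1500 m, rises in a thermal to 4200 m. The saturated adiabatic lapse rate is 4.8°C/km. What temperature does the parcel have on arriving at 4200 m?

-0.06°C

1500–4200 m, saturated adiabatic: Δz = 2.7 km ⇒ ΔT = -12.96°C; T = -0.06°C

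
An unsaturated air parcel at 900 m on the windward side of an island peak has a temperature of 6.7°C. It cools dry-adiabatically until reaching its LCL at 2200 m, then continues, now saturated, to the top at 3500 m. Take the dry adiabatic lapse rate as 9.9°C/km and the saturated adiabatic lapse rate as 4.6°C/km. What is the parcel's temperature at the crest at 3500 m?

-12.15°C

900–2200 m, dry: Δz = 1.3 km ⇒ ΔT = -12.87°C; T = -6.17°C
2200–3500 m, saturated: Δz = 1.3 km ⇒ ΔT = -5.98°C; T = -12.15°C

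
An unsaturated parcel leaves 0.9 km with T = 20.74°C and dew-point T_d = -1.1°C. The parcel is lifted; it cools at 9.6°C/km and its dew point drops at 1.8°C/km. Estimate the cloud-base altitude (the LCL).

3.7 km

T and T_d converge at 9.6 − 1.8 = 7.8°C per km
Height above start = (20.74 − (-1.1)) / 7.8 = 2.8 km
LCL altitude = 900 m + 2800 m = 3700 m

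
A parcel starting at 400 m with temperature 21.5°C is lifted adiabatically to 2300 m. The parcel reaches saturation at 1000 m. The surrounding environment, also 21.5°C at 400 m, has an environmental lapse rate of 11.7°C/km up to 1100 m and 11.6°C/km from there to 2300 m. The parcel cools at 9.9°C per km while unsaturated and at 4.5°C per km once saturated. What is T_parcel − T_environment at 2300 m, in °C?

+10.32°C (parcel warmer than environment)

Parcel:
  400 → 1000 m (dry, 9.9°C/km): ΔT = -9.9 × 0.6 = -5.94°C → T = 15.56°C
  1000 → 2300 m (saturated, 4.5°C/km): ΔT = -4.5 × 1.3 = -5.85°C → T = 9.71°C
Environment:
  400 → 1100 m (environment, lower layer, 11.7°C/km): ΔT = -11.7 × 0.7 = -8.19°C → T = 13.31°C
  1100 → 2300 m (environment, upper layer, 11.6°C/km): ΔT = -11.6 × 1.2 = -13.92°C → T = -0.61°C
T_parcel − T_env = 9.71 − (-0.61) = +10.32°C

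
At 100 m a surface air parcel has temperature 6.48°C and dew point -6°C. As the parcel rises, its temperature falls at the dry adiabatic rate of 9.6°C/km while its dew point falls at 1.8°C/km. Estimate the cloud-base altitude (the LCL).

1700 m

T and T_d converge at 9.6 − 1.8 = 7.8°C per km
Height above start = (6.48 − (-6)) / 7.8 = 1.6 km
LCL altitude = 100 m + 1600 m = 1700 m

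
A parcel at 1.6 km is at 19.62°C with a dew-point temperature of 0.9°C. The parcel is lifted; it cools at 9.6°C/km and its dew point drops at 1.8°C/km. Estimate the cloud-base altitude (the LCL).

4 km

T and T_d converge at 9.6 − 1.8 = 7.8°C per km
Height above start = (19.62 − 0.9) / 7.8 = 2.4 km
LCL altitude = 1600 m + 2400 m = 4000 m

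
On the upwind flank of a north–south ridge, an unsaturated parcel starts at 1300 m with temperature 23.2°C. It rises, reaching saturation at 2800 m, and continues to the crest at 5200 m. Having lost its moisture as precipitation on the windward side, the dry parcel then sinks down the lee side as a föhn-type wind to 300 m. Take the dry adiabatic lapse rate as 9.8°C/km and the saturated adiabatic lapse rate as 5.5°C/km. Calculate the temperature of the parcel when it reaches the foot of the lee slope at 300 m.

43.32°C

From 1300 m to 2800 m (dry): cools by 9.8 × 1.5 = 14.7°C, giving 8.5°C.
From 2800 m to 5200 m (saturated): cools by 5.5 × 2.4 = 13.2°C, giving -4.7°C.
From 5200 m to 300 m (dry descent): warms by 9.8 × 4.9 = 48.02°C, giving 43.32°C.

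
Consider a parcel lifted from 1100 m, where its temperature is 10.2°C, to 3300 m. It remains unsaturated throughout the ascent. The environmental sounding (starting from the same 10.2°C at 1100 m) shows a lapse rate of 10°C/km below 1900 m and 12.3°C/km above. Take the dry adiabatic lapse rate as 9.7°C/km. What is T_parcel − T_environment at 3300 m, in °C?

+3.88°C (parcel warmer than environment)

Parcel:
  From 1100 m to 3300 m (dry): cools by 9.7 × 2.2 = 21.34°C, giving -11.14°C.
Environment:
  From 1100 m to 1900 m (environment, lower layer): cools by 10 × 0.8 = 8°C, giving 2.2°C.
  From 1900 m to 3300 m (environment, upper layer): cools by 12.3 × 1.4 = 17.22°C, giving -15.02°C.
T_parcel − T_env = -11.14 − (-15.02) = +3.88°C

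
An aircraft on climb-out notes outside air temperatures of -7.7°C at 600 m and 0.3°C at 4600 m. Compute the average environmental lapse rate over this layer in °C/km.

Γ = −ΔT/Δz = (-7.7 − 0.3) / (4600 − 600) m
  = -8°C / 4 km = -2°C/km

-2°C/km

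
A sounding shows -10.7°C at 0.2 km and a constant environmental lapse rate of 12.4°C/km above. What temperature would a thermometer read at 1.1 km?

-21.86°C

200 → 1100 m (environmental, 12.4°C/km): ΔT = -12.4 × 0.9 = -11.16°C → T = -21.86°C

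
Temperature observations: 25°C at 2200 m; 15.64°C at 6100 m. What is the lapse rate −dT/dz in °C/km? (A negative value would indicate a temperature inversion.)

2.4°C/km

Γ = −ΔT/Δz = (25 − 15.64) / (6100 − 2200) m
  = 9.36°C / 3.9 km = 2.4°C/km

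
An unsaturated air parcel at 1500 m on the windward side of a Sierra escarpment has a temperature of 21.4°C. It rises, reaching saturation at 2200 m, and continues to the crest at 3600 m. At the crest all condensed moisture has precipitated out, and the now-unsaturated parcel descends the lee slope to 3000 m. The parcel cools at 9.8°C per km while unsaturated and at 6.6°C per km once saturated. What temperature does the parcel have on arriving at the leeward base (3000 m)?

11.18°C

Dry to 2200 m: -9.8 × 0.7 km = -6.86°C, so T = 14.54°C.
Saturated to 3600 m: -6.6 × 1.4 km = -9.24°C, so T = 5.3°C.
Dry descent to 3000 m: +9.8 × 0.6 km = +5.88°C, so T = 11.18°C.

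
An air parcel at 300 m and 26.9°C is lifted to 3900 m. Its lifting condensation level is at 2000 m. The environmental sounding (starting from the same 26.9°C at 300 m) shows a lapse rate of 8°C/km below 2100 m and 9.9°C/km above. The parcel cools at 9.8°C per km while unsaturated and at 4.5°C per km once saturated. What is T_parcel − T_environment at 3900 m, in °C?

+7.01°C (parcel warmer than environment)

Parcel:
  From 300 m to 2000 m (dry): cools by 9.8 × 1.7 = 16.66°C, giving 10.24°C.
  From 2000 m to 3900 m (saturated): cools by 4.5 × 1.9 = 8.55°C, giving 1.69°C.
Environment:
  From 300 m to 2100 m (environment, lower layer): cools by 8 × 1.8 = 14.4°C, giving 12.5°C.
  From 2100 m to 3900 m (environment, upper layer): cools by 9.9 × 1.8 = 17.82°C, giving -5.32°C.
T_parcel − T_env = 1.69 − (-5.32) = +7.01°C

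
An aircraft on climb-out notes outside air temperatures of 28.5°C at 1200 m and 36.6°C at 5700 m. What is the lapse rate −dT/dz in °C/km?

Γ = −ΔT/Δz = (28.5 − 36.6) / (5700 − 1200) m
  = -8.1°C / 4.5 km = -1.8°C/km

-1.8°C/km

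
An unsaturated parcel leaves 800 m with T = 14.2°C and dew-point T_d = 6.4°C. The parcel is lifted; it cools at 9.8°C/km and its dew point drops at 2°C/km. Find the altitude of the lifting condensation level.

T and T_d converge at 9.8 − 2 = 7.8°C per km
Height above start = (14.2 − 6.4) / 7.8 = 1 km
LCL altitude = 800 m + 1000 m = 1800 m

1800 m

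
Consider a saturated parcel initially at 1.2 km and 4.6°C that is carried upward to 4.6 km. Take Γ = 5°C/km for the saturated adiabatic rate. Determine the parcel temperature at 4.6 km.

1200–4600 m, saturated adiabatic: Δz = 3.4 km ⇒ ΔT = -17°C; T = -12.4°C

-12.4°C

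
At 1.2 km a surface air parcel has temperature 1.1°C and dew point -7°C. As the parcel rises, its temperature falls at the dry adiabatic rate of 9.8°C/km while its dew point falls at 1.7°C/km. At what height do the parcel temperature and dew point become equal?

2.2 km

T and T_d converge at 9.8 − 1.7 = 8.1°C per km
Height above start = (1.1 − (-7)) / 8.1 = 1 km
LCL altitude = 1200 m + 1000 m = 2200 m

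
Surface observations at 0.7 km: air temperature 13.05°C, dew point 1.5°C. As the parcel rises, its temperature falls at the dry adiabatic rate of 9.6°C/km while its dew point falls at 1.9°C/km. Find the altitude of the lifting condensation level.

2.2 km

T and T_d converge at 9.6 − 1.9 = 7.7°C per km
Height above start = (13.05 − 1.5) / 7.7 = 1.5 km
LCL altitude = 700 m + 1500 m = 2200 m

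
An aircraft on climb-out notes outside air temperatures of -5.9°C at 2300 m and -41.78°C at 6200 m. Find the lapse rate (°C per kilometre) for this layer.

Γ = −ΔT/Δz = (-5.9 − (-41.78)) / (6200 − 2300) m
  = 35.88°C / 3.9 km = 9.2°C/km

9.2°C/km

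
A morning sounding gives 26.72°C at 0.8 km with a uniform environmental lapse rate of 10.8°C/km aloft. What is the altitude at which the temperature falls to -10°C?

4.2 km

Height above start = (26.72 − (-10)) / 10.8 = 3.4 km
Altitude = 800 m + 3400 m = 4200 m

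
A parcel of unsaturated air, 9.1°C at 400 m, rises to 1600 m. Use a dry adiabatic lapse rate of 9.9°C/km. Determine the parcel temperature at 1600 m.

400 → 1600 m (dry adiabatic, 9.9°C/km): ΔT = -9.9 × 1.2 = -11.88°C → T = -2.78°C

-2.78°C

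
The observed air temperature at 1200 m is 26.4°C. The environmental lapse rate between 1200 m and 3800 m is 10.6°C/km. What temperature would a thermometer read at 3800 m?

-1.16°C

1200–3800 m, environmental: Δz = 2.6 km ⇒ ΔT = -27.56°C; T = -1.16°C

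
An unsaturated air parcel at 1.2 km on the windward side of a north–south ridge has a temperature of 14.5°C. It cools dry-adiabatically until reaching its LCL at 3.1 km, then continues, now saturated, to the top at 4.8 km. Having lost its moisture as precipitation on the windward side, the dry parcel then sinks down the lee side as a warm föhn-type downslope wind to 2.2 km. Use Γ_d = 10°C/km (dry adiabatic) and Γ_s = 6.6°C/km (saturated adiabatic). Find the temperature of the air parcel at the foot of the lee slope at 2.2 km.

1200 → 3100 m (dry, 10°C/km): ΔT = -10 × 1.9 = -19°C → T = -4.5°C
3100 → 4800 m (saturated, 6.6°C/km): ΔT = -6.6 × 1.7 = -11.22°C → T = -15.72°C
4800 → 2200 m (dry descent, 10°C/km): ΔT = +10 × 2.6 = +26°C → T = 10.28°C

10.28°C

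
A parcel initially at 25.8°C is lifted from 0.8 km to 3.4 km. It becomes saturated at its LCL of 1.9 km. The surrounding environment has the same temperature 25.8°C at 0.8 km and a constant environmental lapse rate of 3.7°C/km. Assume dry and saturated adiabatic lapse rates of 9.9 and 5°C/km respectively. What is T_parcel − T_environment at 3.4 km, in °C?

-8.77°C (parcel cooler than environment)

Parcel:
  From 800 m to 1900 m (dry): cools by 9.9 × 1.1 = 10.89°C, giving 14.91°C.
  From 1900 m to 3400 m (saturated): cools by 5 × 1.5 = 7.5°C, giving 7.41°C.
Environment:
  From 800 m to 3400 m (environment): cools by 3.7 × 2.6 = 9.62°C, giving 16.18°C.
T_parcel − T_env = 7.41 − 16.18 = -8.77°C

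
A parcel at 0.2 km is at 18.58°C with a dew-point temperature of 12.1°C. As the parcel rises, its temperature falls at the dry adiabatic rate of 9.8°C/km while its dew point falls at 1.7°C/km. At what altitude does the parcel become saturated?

T and T_d converge at 9.8 − 1.7 = 8.1°C per km
Height above start = (18.58 − 12.1) / 8.1 = 0.8 km
LCL altitude = 200 m + 800 m = 1000 m

1 km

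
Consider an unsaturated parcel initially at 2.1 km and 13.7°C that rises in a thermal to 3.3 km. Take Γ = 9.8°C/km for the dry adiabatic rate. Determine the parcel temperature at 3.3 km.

Dry adiabatic to 3300 m: -9.8 × 1.2 km = -11.76°C, so T = 1.94°C.

1.94°C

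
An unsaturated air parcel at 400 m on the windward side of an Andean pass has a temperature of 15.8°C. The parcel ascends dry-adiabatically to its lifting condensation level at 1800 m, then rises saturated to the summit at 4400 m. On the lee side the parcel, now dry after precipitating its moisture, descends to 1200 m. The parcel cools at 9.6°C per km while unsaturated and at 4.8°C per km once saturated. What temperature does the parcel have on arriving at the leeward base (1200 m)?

20.6°C

400 → 1800 m (dry, 9.6°C/km): ΔT = -9.6 × 1.4 = -13.44°C → T = 2.36°C
1800 → 4400 m (saturated, 4.8°C/km): ΔT = -4.8 × 2.6 = -12.48°C → T = -10.12°C
4400 → 1200 m (dry descent, 9.6°C/km): ΔT = +9.6 × 3.2 = +30.72°C → T = 20.6°C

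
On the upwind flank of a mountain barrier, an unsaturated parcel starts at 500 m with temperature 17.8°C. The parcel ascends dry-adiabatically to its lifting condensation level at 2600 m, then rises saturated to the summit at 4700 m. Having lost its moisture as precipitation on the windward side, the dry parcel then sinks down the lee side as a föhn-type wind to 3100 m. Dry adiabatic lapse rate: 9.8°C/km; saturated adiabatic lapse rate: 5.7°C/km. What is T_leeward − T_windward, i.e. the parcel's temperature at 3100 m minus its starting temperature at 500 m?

500–2600 m, dry: Δz = 2.1 km ⇒ ΔT = -20.58°C; T = -2.78°C
2600–4700 m, saturated: Δz = 2.1 km ⇒ ΔT = -11.97°C; T = -14.75°C
4700–3100 m, dry descent: Δz = 1.6 km ⇒ ΔT = +15.68°C; T = 0.93°C
Net change vs windward start: 0.93 − 17.8 = -16.87°C

-16.87°C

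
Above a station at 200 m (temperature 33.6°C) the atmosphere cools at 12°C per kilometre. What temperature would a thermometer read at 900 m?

Environmental to 900 m: -12 × 0.7 km = -8.4°C, so T = 25.2°C.

25.2°C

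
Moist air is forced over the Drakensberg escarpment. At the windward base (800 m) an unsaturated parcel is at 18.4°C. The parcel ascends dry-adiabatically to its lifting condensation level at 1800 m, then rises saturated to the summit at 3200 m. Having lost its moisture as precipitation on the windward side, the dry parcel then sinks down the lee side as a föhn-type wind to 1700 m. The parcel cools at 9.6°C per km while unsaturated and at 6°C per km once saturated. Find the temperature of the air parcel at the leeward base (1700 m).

14.8°C

Dry to 1800 m: -9.6 × 1 km = -9.6°C, so T = 8.8°C.
Saturated to 3200 m: -6 × 1.4 km = -8.4°C, so T = 0.4°C.
Dry descent to 1700 m: +9.6 × 1.5 km = +14.4°C, so T = 14.8°C.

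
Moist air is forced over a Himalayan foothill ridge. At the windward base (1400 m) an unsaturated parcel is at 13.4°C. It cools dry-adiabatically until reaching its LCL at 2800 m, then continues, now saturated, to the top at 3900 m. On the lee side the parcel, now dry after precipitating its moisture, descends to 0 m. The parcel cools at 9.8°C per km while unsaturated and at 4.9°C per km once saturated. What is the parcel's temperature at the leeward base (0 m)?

32.51°C

Dry to 2800 m: -9.8 × 1.4 km = -13.72°C, so T = -0.32°C.
Saturated to 3900 m: -4.9 × 1.1 km = -5.39°C, so T = -5.71°C.
Dry descent to 0 m: +9.8 × 3.9 km = +38.22°C, so T = 32.51°C.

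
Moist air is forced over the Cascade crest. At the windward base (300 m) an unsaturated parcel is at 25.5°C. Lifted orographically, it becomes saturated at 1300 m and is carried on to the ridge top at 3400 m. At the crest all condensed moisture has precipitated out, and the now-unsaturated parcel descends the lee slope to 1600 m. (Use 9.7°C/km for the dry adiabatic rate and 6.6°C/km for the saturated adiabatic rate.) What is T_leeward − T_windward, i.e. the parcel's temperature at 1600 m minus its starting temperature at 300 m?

-6.1°C

Dry to 1300 m: -9.7 × 1 km = -9.7°C, so T = 15.8°C.
Saturated to 3400 m: -6.6 × 2.1 km = -13.86°C, so T = 1.94°C.
Dry descent to 1600 m: +9.7 × 1.8 km = +17.46°C, so T = 19.4°C.
Net change vs windward start: 19.4 − 25.5 = -6.1°C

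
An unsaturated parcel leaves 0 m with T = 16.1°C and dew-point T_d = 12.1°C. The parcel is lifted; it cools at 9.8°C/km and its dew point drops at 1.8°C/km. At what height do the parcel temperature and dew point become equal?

T and T_d converge at 9.8 − 1.8 = 8°C per km
Height above start = (16.1 − 12.1) / 8 = 0.5 km
LCL altitude = 0 m + 500 m = 500 m

500 m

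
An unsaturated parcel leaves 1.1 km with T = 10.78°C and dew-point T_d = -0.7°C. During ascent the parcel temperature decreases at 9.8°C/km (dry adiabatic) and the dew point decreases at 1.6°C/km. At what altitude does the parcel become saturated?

T and T_d converge at 9.8 − 1.6 = 8.2°C per km
Height above start = (10.78 − (-0.7)) / 8.2 = 1.4 km
LCL altitude = 1100 m + 1400 m = 2500 m

2.5 km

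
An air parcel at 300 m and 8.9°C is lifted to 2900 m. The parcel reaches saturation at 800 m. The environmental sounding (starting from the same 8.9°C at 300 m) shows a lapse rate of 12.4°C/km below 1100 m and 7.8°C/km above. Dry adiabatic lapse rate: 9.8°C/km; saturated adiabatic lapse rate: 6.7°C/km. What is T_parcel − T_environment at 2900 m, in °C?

Parcel:
  Dry to 800 m: -9.8 × 0.5 km = -4.9°C, so T = 4°C.
  Saturated to 2900 m: -6.7 × 2.1 km = -14.07°C, so T = -10.07°C.
Environment:
  Environment, lower layer to 1100 m: -12.4 × 0.8 km = -9.92°C, so T = -1.02°C.
  Environment, upper layer to 2900 m: -7.8 × 1.8 km = -14.04°C, so T = -15.06°C.
T_parcel − T_env = -10.07 − (-15.06) = +4.99°C

+4.99°C (parcel warmer than environment)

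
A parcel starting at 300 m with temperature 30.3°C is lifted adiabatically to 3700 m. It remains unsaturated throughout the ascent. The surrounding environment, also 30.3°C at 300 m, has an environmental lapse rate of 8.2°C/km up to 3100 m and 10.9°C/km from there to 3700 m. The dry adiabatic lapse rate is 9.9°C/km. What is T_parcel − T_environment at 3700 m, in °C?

-4.16°C (parcel cooler than environment)

Parcel:
  From 300 m to 3700 m (dry): cools by 9.9 × 3.4 = 33.66°C, giving -3.36°C.
Environment:
  From 300 m to 3100 m (environment, lower layer): cools by 8.2 × 2.8 = 22.96°C, giving 7.34°C.
  From 3100 m to 3700 m (environment, upper layer): cools by 10.9 × 0.6 = 6.54°C, giving 0.8°C.
T_parcel − T_env = -3.36 − 0.8 = -4.16°C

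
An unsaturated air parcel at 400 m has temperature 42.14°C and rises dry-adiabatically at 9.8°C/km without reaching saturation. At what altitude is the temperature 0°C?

4700 m

Height above start = (42.14 − 0) / 9.8 = 4.3 km
Altitude = 400 m + 4300 m = 4700 m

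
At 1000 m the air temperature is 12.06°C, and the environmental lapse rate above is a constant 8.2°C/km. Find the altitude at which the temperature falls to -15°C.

4300 m

Height above start = (12.06 − (-15)) / 8.2 = 3.3 km
Altitude = 1000 m + 3300 m = 4300 m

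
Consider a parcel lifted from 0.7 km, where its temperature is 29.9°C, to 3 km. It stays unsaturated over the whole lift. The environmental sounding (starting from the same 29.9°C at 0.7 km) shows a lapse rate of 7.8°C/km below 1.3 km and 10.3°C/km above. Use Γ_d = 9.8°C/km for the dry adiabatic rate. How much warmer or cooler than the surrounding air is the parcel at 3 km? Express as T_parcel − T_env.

Parcel:
  From 700 m to 3000 m (dry): cools by 9.8 × 2.3 = 22.54°C, giving 7.36°C.
Environment:
  From 700 m to 1300 m (environment, lower layer): cools by 7.8 × 0.6 = 4.68°C, giving 25.22°C.
  From 1300 m to 3000 m (environment, upper layer): cools by 10.3 × 1.7 = 17.51°C, giving 7.71°C.
T_parcel − T_env = 7.36 − 7.71 = -0.35°C

-0.35°C (parcel cooler than environment)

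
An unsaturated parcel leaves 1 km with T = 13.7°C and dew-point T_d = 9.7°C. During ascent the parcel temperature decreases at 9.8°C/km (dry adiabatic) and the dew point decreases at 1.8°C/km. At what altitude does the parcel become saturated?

1.5 km

T and T_d converge at 9.8 − 1.8 = 8°C per km
Height above start = (13.7 − 9.7) / 8 = 0.5 km
LCL altitude = 1000 m + 500 m = 1500 m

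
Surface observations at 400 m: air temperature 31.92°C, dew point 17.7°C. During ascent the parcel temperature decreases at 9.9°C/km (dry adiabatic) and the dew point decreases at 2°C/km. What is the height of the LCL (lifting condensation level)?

T and T_d converge at 9.9 − 2 = 7.9°C per km
Height above start = (31.92 − 17.7) / 7.9 = 1.8 km
LCL altitude = 400 m + 1800 m = 2200 m

2200 m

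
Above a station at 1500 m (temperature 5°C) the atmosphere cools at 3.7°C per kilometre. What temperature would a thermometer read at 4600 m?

-6.47°C

1500–4600 m, environmental: Δz = 3.1 km ⇒ ΔT = -11.47°C; T = -6.47°C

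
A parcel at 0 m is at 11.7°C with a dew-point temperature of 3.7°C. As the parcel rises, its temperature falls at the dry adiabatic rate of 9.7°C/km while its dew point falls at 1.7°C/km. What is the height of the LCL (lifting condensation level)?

1000 m

T and T_d converge at 9.7 − 1.7 = 8°C per km
Height above start = (11.7 − 3.7) / 8 = 1 km
LCL altitude = 0 m + 1000 m = 1000 m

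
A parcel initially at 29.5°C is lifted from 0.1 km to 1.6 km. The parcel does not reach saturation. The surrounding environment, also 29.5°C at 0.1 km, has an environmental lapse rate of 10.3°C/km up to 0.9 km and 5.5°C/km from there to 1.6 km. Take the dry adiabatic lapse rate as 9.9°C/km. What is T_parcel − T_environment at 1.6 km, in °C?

Parcel:
  From 100 m to 1600 m (dry): cools by 9.9 × 1.5 = 14.85°C, giving 14.65°C.
Environment:
  From 100 m to 900 m (environment, lower layer): cools by 10.3 × 0.8 = 8.24°C, giving 21.26°C.
  From 900 m to 1600 m (environment, upper layer): cools by 5.5 × 0.7 = 3.85°C, giving 17.41°C.
T_parcel − T_env = 14.65 − 17.41 = -2.76°C

-2.76°C (parcel cooler than environment)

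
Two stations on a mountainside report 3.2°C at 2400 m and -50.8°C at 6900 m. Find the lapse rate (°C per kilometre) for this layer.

12°C/km

Γ = −ΔT/Δz = (3.2 − (-50.8)) / (6900 − 2400) m
  = 54°C / 4.5 km = 12°C/km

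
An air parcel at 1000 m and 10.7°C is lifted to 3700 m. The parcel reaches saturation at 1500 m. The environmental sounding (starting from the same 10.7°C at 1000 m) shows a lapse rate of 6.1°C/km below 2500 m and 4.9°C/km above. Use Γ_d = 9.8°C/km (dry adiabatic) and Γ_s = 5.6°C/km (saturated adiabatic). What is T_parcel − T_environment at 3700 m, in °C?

Parcel:
  1000–1500 m, dry: Δz = 0.5 km ⇒ ΔT = -4.9°C; T = 5.8°C
  1500–3700 m, saturated: Δz = 2.2 km ⇒ ΔT = -12.32°C; T = -6.52°C
Environment:
  1000–2500 m, environment, lower layer: Δz = 1.5 km ⇒ ΔT = -9.15°C; T = 1.55°C
  2500–3700 m, environment, upper layer: Δz = 1.2 km ⇒ ΔT = -5.88°C; T = -4.33°C
T_parcel − T_env = -6.52 − (-4.33) = -2.19°C

-2.19°C (parcel cooler than environment)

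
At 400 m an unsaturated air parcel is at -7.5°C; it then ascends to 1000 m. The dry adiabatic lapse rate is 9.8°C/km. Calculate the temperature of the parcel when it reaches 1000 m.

Dry adiabatic to 1000 m: -9.8 × 0.6 km = -5.88°C, so T = -13.38°C.

-13.38°C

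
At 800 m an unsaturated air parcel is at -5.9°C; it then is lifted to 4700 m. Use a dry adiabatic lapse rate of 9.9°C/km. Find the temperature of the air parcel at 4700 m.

-44.51°C

Dry adiabatic to 4700 m: -9.9 × 3.9 km = -38.61°C, so T = -44.51°C.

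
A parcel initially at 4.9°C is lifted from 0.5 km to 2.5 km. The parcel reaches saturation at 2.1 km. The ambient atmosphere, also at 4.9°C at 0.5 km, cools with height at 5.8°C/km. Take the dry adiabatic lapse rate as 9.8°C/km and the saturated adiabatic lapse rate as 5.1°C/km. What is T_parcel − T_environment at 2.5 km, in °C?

Parcel:
  500 → 2100 m (dry, 9.8°C/km): ΔT = -9.8 × 1.6 = -15.68°C → T = -10.78°C
  2100 → 2500 m (saturated, 5.1°C/km): ΔT = -5.1 × 0.4 = -2.04°C → T = -12.82°C
Environment:
  500 → 2500 m (environment, 5.8°C/km): ΔT = -5.8 × 2 = -11.6°C → T = -6.7°C
T_parcel − T_env = -12.82 − (-6.7) = -6.12°C

-6.12°C (parcel cooler than environment)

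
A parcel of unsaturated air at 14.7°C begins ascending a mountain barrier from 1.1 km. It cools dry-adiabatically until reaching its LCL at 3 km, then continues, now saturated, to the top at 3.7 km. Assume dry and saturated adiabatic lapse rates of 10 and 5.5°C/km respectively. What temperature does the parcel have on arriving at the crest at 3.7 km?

From 1100 m to 3000 m (dry): cools by 10 × 1.9 = 19°C, giving -4.3°C.
From 3000 m to 3700 m (saturated): cools by 5.5 × 0.7 = 3.85°C, giving -8.15°C.

-8.15°C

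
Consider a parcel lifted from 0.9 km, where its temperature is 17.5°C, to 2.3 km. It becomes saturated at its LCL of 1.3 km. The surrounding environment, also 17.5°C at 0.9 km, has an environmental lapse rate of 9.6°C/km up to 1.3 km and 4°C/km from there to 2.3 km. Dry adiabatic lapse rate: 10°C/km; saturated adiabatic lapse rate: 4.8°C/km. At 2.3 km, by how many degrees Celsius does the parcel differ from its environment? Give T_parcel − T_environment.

Parcel:
  From 900 m to 1300 m (dry): cools by 10 × 0.4 = 4°C, giving 13.5°C.
  From 1300 m to 2300 m (saturated): cools by 4.8 × 1 = 4.8°C, giving 8.7°C.
Environment:
  From 900 m to 1300 m (environment, lower layer): cools by 9.6 × 0.4 = 3.84°C, giving 13.66°C.
  From 1300 m to 2300 m (environment, upper layer): cools by 4 × 1 = 4°C, giving 9.66°C.
T_parcel − T_env = 8.7 − 9.66 = -0.96°C

-0.96°C (parcel cooler than environment)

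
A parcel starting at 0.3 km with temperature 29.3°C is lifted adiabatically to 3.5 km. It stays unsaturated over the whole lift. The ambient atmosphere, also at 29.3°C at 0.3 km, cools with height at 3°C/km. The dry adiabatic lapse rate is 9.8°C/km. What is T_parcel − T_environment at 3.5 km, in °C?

-21.76°C (parcel cooler than environment)

Parcel:
  Dry to 3500 m: -9.8 × 3.2 km = -31.36°C, so T = -2.06°C.
Environment:
  Environment to 3500 m: -3 × 3.2 km = -9.6°C, so T = 19.7°C.
T_parcel − T_env = -2.06 − 19.7 = -21.76°C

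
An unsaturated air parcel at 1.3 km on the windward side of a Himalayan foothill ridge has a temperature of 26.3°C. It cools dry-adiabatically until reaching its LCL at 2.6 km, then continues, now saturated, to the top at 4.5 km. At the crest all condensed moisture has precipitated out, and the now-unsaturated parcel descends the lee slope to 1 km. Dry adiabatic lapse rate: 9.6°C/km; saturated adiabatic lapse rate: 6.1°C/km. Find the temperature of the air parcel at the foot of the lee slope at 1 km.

35.83°C

From 1300 m to 2600 m (dry): cools by 9.6 × 1.3 = 12.48°C, giving 13.82°C.
From 2600 m to 4500 m (saturated): cools by 6.1 × 1.9 = 11.59°C, giving 2.23°C.
From 4500 m to 1000 m (dry descent): warms by 9.6 × 3.5 = 33.6°C, giving 35.83°C.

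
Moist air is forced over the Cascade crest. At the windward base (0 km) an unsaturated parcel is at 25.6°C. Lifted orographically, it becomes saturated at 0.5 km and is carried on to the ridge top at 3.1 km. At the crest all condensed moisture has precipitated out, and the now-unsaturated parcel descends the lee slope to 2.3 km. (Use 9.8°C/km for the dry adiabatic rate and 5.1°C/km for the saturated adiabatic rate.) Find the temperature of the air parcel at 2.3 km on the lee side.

15.28°C

0 → 500 m (dry, 9.8°C/km): ΔT = -9.8 × 0.5 = -4.9°C → T = 20.7°C
500 → 3100 m (saturated, 5.1°C/km): ΔT = -5.1 × 2.6 = -13.26°C → T = 7.44°C
3100 → 2300 m (dry descent, 9.8°C/km): ΔT = +9.8 × 0.8 = +7.84°C → T = 15.28°C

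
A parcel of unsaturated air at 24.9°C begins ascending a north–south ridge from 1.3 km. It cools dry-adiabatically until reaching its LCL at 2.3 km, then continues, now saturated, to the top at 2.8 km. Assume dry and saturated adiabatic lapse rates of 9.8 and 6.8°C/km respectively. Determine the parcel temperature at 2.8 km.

11.7°C

1300 → 2300 m (dry, 9.8°C/km): ΔT = -9.8 × 1 = -9.8°C → T = 15.1°C
2300 → 2800 m (saturated, 6.8°C/km): ΔT = -6.8 × 0.5 = -3.4°C → T = 11.7°C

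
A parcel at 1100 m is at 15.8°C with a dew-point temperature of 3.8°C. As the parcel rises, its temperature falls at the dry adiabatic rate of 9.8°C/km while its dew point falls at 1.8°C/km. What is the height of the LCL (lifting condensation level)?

T and T_d converge at 9.8 − 1.8 = 8°C per km
Height above start = (15.8 − 3.8) / 8 = 1.5 km
LCL altitude = 1100 m + 1500 m = 2600 m

2600 m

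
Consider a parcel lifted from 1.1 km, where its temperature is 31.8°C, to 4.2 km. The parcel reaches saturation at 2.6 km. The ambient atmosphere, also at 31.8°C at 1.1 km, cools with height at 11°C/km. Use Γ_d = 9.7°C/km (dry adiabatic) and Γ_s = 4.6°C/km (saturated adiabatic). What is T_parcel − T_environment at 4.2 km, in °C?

+12.19°C (parcel warmer than environment)

Parcel:
  Dry to 2600 m: -9.7 × 1.5 km = -14.55°C, so T = 17.25°C.
  Saturated to 4200 m: -4.6 × 1.6 km = -7.36°C, so T = 9.89°C.
Environment:
  Environment to 4200 m: -11 × 3.1 km = -34.1°C, so T = -2.3°C.
T_parcel − T_env = 9.89 − (-2.3) = +12.19°C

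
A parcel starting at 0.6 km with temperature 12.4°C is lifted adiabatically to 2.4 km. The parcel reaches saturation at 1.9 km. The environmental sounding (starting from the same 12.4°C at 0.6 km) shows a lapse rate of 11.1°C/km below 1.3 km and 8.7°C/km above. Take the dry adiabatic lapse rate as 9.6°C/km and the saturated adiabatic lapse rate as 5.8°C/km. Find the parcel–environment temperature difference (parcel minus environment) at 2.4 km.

+1.96°C (parcel warmer than environment)

Parcel:
  From 600 m to 1900 m (dry): cools by 9.6 × 1.3 = 12.48°C, giving -0.08°C.
  From 1900 m to 2400 m (saturated): cools by 5.8 × 0.5 = 2.9°C, giving -2.98°C.
Environment:
  From 600 m to 1300 m (environment, lower layer): cools by 11.1 × 0.7 = 7.77°C, giving 4.63°C.
  From 1300 m to 2400 m (environment, upper layer): cools by 8.7 × 1.1 = 9.57°C, giving -4.94°C.
T_parcel − T_env = -2.98 − (-4.94) = +1.96°C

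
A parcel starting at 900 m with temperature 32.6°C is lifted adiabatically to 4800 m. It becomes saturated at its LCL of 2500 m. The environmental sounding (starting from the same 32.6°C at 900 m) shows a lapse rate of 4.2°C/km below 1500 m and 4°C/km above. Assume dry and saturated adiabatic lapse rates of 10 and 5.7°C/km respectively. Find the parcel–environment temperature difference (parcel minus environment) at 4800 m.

-13.39°C (parcel cooler than environment)

Parcel:
  900 → 2500 m (dry, 10°C/km): ΔT = -10 × 1.6 = -16°C → T = 16.6°C
  2500 → 4800 m (saturated, 5.7°C/km): ΔT = -5.7 × 2.3 = -13.11°C → T = 3.49°C
Environment:
  900 → 1500 m (environment, lower layer, 4.2°C/km): ΔT = -4.2 × 0.6 = -2.52°C → T = 30.08°C
  1500 → 4800 m (environment, upper layer, 4°C/km): ΔT = -4 × 3.3 = -13.2°C → T = 16.88°C
T_parcel − T_env = 3.49 − 16.88 = -13.39°C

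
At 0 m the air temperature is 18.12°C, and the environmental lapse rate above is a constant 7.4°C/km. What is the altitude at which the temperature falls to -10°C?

3800 m

Height above start = (18.12 − (-10)) / 7.4 = 3.8 km
Altitude = 0 m + 3800 m = 3800 m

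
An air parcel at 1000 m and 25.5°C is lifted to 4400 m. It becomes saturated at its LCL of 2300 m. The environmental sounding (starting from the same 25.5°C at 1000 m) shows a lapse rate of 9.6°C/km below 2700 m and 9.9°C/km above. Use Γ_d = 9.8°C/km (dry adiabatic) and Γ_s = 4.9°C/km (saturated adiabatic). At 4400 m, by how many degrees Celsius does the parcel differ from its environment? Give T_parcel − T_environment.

Parcel:
  1000–2300 m, dry: Δz = 1.3 km ⇒ ΔT = -12.74°C; T = 12.76°C
  2300–4400 m, saturated: Δz = 2.1 km ⇒ ΔT = -10.29°C; T = 2.47°C
Environment:
  1000–2700 m, environment, lower layer: Δz = 1.7 km ⇒ ΔT = -16.32°C; T = 9.18°C
  2700–4400 m, environment, upper layer: Δz = 1.7 km ⇒ ΔT = -16.83°C; T = -7.65°C
T_parcel − T_env = 2.47 − (-7.65) = +10.12°C

+10.12°C (parcel warmer than environment)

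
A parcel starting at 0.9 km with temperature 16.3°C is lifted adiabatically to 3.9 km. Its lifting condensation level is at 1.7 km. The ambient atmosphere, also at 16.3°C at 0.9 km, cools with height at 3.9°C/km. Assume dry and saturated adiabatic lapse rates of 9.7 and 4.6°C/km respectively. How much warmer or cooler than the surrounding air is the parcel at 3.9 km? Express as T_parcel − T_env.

Parcel:
  From 900 m to 1700 m (dry): cools by 9.7 × 0.8 = 7.76°C, giving 8.54°C.
  From 1700 m to 3900 m (saturated): cools by 4.6 × 2.2 = 10.12°C, giving -1.58°C.
Environment:
  From 900 m to 3900 m (environment): cools by 3.9 × 3 = 11.7°C, giving 4.6°C.
T_parcel − T_env = -1.58 − 4.6 = -6.18°C

-6.18°C (parcel cooler than environment)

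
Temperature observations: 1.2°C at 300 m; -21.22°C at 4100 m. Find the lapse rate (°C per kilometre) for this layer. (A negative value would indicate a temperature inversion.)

5.9°C/km

Γ = −ΔT/Δz = (1.2 − (-21.22)) / (4100 − 300) m
  = 22.42°C / 3.8 km = 5.9°C/km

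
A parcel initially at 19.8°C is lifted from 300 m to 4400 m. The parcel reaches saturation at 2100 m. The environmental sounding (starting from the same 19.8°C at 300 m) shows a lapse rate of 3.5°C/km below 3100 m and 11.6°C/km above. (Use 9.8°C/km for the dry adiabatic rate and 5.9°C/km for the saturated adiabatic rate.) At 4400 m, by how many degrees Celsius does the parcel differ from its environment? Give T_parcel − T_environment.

-6.33°C (parcel cooler than environment)

Parcel:
  300 → 2100 m (dry, 9.8°C/km): ΔT = -9.8 × 1.8 = -17.64°C → T = 2.16°C
  2100 → 4400 m (saturated, 5.9°C/km): ΔT = -5.9 × 2.3 = -13.57°C → T = -11.41°C
Environment:
  300 → 3100 m (environment, lower layer, 3.5°C/km): ΔT = -3.5 × 2.8 = -9.8°C → T = 10°C
  3100 → 4400 m (environment, upper layer, 11.6°C/km): ΔT = -11.6 × 1.3 = -15.08°C → T = -5.08°C
T_parcel − T_env = -11.41 − (-5.08) = -6.33°C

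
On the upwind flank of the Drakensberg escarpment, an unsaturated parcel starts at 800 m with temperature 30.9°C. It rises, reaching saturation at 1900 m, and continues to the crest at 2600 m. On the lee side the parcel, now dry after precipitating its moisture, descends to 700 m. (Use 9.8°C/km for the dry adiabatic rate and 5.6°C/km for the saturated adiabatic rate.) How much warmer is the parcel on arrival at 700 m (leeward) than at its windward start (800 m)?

800 → 1900 m (dry, 9.8°C/km): ΔT = -9.8 × 1.1 = -10.78°C → T = 20.12°C
1900 → 2600 m (saturated, 5.6°C/km): ΔT = -5.6 × 0.7 = -3.92°C → T = 16.2°C
2600 → 700 m (dry descent, 9.8°C/km): ΔT = +9.8 × 1.9 = +18.62°C → T = 34.82°C
Net change vs windward start: 34.82 − 30.9 = +3.92°C

+3.92°C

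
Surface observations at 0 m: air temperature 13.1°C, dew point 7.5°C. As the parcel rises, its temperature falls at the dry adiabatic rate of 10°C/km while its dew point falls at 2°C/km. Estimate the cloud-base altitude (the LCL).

700 m

T and T_d converge at 10 − 2 = 8°C per km
Height above start = (13.1 − 7.5) / 8 = 0.7 km
LCL altitude = 0 m + 700 m = 700 m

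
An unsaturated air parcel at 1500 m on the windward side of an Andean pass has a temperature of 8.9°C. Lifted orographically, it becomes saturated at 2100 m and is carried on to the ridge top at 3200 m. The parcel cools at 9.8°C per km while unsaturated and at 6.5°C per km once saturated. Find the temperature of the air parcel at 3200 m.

-4.13°C

From 1500 m to 2100 m (dry): cools by 9.8 × 0.6 = 5.88°C, giving 3.02°C.
From 2100 m to 3200 m (saturated): cools by 6.5 × 1.1 = 7.15°C, giving -4.13°C.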